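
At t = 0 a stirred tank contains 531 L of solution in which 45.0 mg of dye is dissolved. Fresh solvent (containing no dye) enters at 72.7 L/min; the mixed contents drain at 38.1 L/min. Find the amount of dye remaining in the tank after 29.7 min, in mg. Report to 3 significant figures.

Total volume: dV/dt = Q_in − Q_out = 34.600 L/min, so V(t) = 531 + 34.600 t and V(29.7) = 1558.6 L.
No dye enters, so dm/dt = −Q_out · (m/V).
Separate: dm/m = −Q_out dt/V(t) ⇒ ln(m/m₀) = −(Q_out/(Q_in−Q_out)) ln(V/V₀).
m = m₀ (V₀/V)^(Q_out/(Q_in−Q_out)) = 45.0 × (531/1558.6)^(1.1012) = 13.749 mg.

13.7 mg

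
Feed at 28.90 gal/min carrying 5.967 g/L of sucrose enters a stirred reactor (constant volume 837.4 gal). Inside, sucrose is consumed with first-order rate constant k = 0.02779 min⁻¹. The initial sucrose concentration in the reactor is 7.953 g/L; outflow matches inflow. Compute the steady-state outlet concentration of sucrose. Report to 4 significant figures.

V dC/dt = Q(C_in − C) − k V C.
Steady state (dC/dt = 0): C_ss = Q C_in/(Q + kV) = C_in/(1 + kV/Q).
C_ss = 28.90·5.967/(28.90 + 0.02779·837.4) = 172.446/52.1713 = 3.30538 g/L.

3.305 g/L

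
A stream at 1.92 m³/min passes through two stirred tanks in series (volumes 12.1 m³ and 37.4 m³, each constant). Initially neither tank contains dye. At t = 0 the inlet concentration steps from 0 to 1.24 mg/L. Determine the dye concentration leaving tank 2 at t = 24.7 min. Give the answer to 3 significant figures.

0.736 mg/L

Each tank obeys Vᵢ dCᵢ/dt = Q(Cᵢ₋₁ − Cᵢ), so τᵢ = Vᵢ/Q.
τ₁ = 12.1/1.92 = 6.3021 min; τ₂ = 37.4/1.92 = 19.479 min.
Tank 1: C₁ = C_in(1 − e^(−t/τ₁)). Tank 2 (τ₁ ≠ τ₂): C₂ = C_in[1 − (τ₁ e^(−t/τ₁) − τ₂ e^(−t/τ₂))/(τ₁ − τ₂)].
At t = 24.7: e^(−t/τ₁) = 0.019854, e^(−t/τ₂) = 0.28139.
C₂ = 1.24·[1 − (6.3021·0.019854 − 19.479·0.28139)/(-13.177)] = 1.24·0.59353 = 0.73598 mg/L.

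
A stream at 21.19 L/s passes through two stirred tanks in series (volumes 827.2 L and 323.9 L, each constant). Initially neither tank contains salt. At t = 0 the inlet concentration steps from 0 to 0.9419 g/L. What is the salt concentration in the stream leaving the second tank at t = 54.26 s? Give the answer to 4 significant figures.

Time constants: τᵢ = Vᵢ/Q for each well-mixed tank.
τ₁ = 827.2/21.19 = 39.0373 s; τ₂ = 323.9/21.19 = 15.2855 s.
Solving the cascade with C₁(0)=C₂(0)=0 gives C₂(t) = C_in[1 − (τ₁ e^(−t/τ₁) − τ₂ e^(−t/τ₂))/(τ₁ − τ₂)].
At t = 54.26: e^(−t/τ₁) = 0.249087, e^(−t/τ₂) = 0.0287313.
C₂ = 0.9419·[1 − (39.0373·0.249087 − 15.2855·0.0287313)/(23.7518)] = 0.9419·0.609103 = 0.573714 g/L.

0.5737 g/L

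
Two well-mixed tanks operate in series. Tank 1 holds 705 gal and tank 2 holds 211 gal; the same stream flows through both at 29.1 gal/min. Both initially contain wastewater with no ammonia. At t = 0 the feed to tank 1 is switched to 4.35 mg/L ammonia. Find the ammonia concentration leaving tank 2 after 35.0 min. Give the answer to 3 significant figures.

Species balance on tank i: dCᵢ/dt = (Cᵢ₋₁ − Cᵢ)/τᵢ with τᵢ = Vᵢ/Q.
τ₁ = 705/29.1 = 24.227 min; τ₂ = 211/29.1 = 7.2509 min.
Tank 1: C₁ = C_in(1 − e^(−t/τ₁)). Tank 2 (τ₁ ≠ τ₂): C₂ = C_in[1 − (τ₁ e^(−t/τ₁) − τ₂ e^(−t/τ₂))/(τ₁ − τ₂)].
At t = 35.0: e^(−t/τ₁) = 0.23582, e^(−t/τ₂) = 0.0080104.
C₂ = 4.35·[1 − (24.227·0.23582 − 7.2509·0.0080104)/(16.976)] = 4.35·0.66687 = 2.9009 mg/L.

2.90 mg/L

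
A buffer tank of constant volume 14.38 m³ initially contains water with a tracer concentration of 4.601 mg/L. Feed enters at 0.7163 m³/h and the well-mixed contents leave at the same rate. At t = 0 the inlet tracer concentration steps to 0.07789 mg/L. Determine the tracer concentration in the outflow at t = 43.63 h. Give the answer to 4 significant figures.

Unsteady species balance (constant V, well mixed): V dC/dt = Q(C_in − C).
So dC/dt = (C_in − C)/τ with τ = V/Q = 14.38/0.7163 = 20.0754 h.
Integrating: C(t) = C_in + (C₀ − C_in) e^(−t/τ).
C(43.63) = 0.07789 + (4.601 − 0.07789)·e^(−43.63/20.0754) = 0.07789 + (4.52311)·0.113801 = 0.592622 mg/L.

0.5926 mg/L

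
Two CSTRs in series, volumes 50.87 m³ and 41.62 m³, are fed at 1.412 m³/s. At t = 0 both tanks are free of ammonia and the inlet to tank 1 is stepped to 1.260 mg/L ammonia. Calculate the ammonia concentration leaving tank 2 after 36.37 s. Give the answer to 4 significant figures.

0.3857 mg/L

Time constants: τᵢ = Vᵢ/Q for each well-mixed tank.
τ₁ = 50.87/1.412 = 36.0269 s; τ₂ = 41.62/1.412 = 29.4759 s.
Solving the cascade with C₁(0)=C₂(0)=0 gives C₂(t) = C_in[1 − (τ₁ e^(−t/τ₁) − τ₂ e^(−t/τ₂))/(τ₁ − τ₂)].
At t = 36.37: e^(−t/τ₁) = 0.364393, e^(−t/τ₂) = 0.291158.
C₂ = 1.260·[1 − (36.0269·0.364393 − 29.4759·0.291158)/(6.55099)] = 1.260·0.306092 = 0.385675 mg/L.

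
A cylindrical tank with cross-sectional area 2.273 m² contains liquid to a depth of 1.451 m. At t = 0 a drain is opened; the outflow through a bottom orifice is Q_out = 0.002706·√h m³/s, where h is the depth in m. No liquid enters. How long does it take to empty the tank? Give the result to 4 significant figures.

2024 s

With no inflow, A dh/dt = −0.002706 √h.
∫ h^(−1/2) dh = −(0.002706/A) ∫ dt, giving 2√h = 2√h₀ − (0.002706/A) t.
Set h = 0: 2√h₀ = (0.002706/A) t_empty ⇒ t_empty = 2A√h₀/0.002706.
t_empty = 2·2.273·√1.451/0.002706 = 4.54600·1.20457/0.002706 = 2023.65 s.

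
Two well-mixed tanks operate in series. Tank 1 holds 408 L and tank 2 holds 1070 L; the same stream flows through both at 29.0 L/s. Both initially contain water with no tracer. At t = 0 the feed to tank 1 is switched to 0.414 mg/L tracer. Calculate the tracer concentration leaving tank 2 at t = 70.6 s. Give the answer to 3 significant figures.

0.317 mg/L

Time constants: τᵢ = Vᵢ/Q for each well-mixed tank.
τ₁ = 408/29.0 = 14.069 s; τ₂ = 1070/29.0 = 36.897 s.
Solving the cascade with C₁(0)=C₂(0)=0 gives C₂(t) = C_in[1 − (τ₁ e^(−t/τ₁) − τ₂ e^(−t/τ₂))/(τ₁ − τ₂)].
At t = 70.6: e^(−t/τ₁) = 0.0066168, e^(−t/τ₂) = 0.14757.
C₂ = 0.414·[1 − (14.069·0.0066168 − 36.897·0.14757)/(-22.828)] = 0.414·0.76556 = 0.31694 mg/L.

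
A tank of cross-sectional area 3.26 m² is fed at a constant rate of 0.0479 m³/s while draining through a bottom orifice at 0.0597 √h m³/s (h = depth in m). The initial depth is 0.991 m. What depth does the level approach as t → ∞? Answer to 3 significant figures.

0.644 m

A dh/dt = Q_in − 0.0597 √h. Steady state requires inflow = outflow:
Q_in = 0.0597 √h_ss ⇒ √h_ss = 0.0479/0.0597 = 0.80235.
h_ss = 0.80235² = 0.64376 m. (Since h₀ = 0.991 m > h_ss, the level will fall toward this value.)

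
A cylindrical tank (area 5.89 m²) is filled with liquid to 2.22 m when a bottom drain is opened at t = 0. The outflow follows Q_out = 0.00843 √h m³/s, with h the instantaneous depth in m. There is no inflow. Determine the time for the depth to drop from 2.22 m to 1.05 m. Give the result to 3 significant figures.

A dh/dt = −Q_out = −0.00843 √h.
This is separable: 2 d(√h)/dt = −0.00843/A, so √h = √h₀ − (0.00843/(2A)) t.
t = 2A(√h₀ − √h)/0.00843 = 2·5.89·(√2.22 − √1.05)/0.00843
  = 11.780 × (1.4900 − 1.0247) / 0.00843 = 650.17 s.

650 s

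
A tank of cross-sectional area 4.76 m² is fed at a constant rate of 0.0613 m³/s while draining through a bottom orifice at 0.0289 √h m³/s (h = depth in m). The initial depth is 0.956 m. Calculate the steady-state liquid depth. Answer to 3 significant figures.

4.50 m

A dh/dt = Q_in − 0.0289 √h. Steady state requires inflow = outflow:
Q_in = 0.0289 √h_ss ⇒ √h_ss = 0.0613/0.0289 = 2.1211.
h_ss = 2.1211² = 4.4991 m. (Since h₀ = 0.956 m < h_ss, the level will rise toward this value.)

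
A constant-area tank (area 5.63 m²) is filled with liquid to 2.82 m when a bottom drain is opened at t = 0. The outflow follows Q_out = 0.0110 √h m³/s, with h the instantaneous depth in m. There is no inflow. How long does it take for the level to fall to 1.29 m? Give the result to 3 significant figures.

A dh/dt = −Q_out = −0.0110 √h.
This is separable: 2 d(√h)/dt = −0.0110/A, so √h = √h₀ − (0.0110/(2A)) t.
t = 2A(√h₀ − √h)/0.0110 = 2·5.63·(√2.82 − √1.29)/0.0110
  = 11.260 × (1.6793 − 1.1358) / 0.0110 = 556.35 s.

556 s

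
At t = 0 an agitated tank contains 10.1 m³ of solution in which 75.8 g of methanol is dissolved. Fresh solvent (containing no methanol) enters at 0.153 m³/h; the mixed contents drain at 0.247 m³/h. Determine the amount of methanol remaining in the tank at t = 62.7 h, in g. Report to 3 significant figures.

Let m(t) be the amount of methanol. Volume: V(t) = V₀ + (Q_in − Q_out) t = 10.1 − 0.094000 t; V(62.7) = 4.2062 m³.
Species balance (pure solvent in): dm/dt = −Q_out · m/V(t).
Separate: dm/m = −Q_out dt/V(t) ⇒ ln(m/m₀) = −(Q_out/(Q_in−Q_out)) ln(V/V₀).
m = m₀ (V₀/V)^(Q_out/(Q_in−Q_out)) = 75.8 × (10.1/4.2062)^(-2.6277) = 7.5862 g.

7.59 g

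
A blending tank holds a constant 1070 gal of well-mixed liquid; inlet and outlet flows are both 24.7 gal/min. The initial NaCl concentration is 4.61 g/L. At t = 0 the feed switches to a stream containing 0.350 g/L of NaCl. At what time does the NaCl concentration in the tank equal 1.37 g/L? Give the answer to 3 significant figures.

Species balance: V dC/dt = Q(C_in − C) ⇒ τ = V/Q = 43.320 min.
C(t) = C_in + (C₀ − C_in) e^(−t/τ). Set C = 1.37 and solve for t:
e^(−t/τ) = (C − C_in)/(C₀ − C_in) = (1.37 − 0.350)/(4.61 − 0.350) = 0.23944
t = −τ ln(…) = 43.320 × 1.4295 = 61.924 min.

61.9 min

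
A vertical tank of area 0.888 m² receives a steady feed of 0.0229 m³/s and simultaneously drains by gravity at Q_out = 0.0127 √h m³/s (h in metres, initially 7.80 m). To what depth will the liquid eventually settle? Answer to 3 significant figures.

3.25 m

Level balance: A dh/dt = 0.0229 − 0.0127 √h. Setting dh/dt = 0:
Q_in = 0.0127 √h_ss ⇒ √h_ss = 0.0229/0.0127 = 1.8031.
h_ss = 1.8031² = 3.2513 m. (Since h₀ = 7.80 m > h_ss, the level will fall toward this value.)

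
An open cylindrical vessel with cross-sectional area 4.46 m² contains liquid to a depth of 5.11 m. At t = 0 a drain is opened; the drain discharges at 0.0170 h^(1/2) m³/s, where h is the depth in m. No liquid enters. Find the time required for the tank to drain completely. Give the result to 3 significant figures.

A dh/dt = −Q_out = −0.0170 √h.
∫ h^(−1/2) dh = −(0.0170/A) ∫ dt, giving 2√h = 2√h₀ − (0.0170/A) t.
Set h = 0: 2√h₀ = (0.0170/A) t_empty ⇒ t_empty = 2A√h₀/0.0170.
t_empty = 2·4.46·√5.11/0.0170 = 8.9200·2.2605/0.0170 = 1186.1 s.

1190 s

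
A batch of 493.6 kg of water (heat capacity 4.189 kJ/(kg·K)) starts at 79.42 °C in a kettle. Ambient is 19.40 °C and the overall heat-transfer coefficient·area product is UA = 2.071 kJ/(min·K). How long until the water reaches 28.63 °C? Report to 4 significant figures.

M c_p dT/dt = −UA(T − T_amb).
τ = M c_p/UA = 998.402 min; T_ss = T_amb = 19.4000 °C.
T(t) = T_ss + (T₀ − T_ss)e^(−t/τ); set T = 28.63:
t = −τ ln[(T − T_ss)/(T₀ − T_ss)] = −998.402 · ln(0.153782) = 1869.23 min.

1869 min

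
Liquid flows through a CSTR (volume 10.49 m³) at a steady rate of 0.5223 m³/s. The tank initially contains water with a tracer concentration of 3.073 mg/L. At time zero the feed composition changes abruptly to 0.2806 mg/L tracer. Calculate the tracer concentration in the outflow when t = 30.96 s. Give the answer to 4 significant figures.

0.8783 mg/L

Accumulation = in − out for the solute gives V dC/dt = Q(C_in − C).
So dC/dt = (C_in − C)/τ with τ = V/Q = 10.49/0.5223 = 20.0842 s.
Solution: C(t) = C_in + (C₀ − C_in) e^(−t/τ).
C(30.96) = 0.2806 + (3.073 − 0.2806)·e^(−30.96/20.0842) = 0.2806 + (2.79240)·0.214058 = 0.878336 mg/L.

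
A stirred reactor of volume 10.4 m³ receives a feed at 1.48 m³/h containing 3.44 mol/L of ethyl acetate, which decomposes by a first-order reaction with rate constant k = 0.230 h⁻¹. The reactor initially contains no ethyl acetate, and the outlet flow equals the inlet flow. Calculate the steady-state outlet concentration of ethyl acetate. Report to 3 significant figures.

1.31 mol/L

Accumulation = in − out − consumed: V dC/dt = Q C_in − Q C − k V C.
Steady state (dC/dt = 0): C_ss = Q C_in/(Q + kV) = C_in/(1 + kV/Q).
C_ss = 1.48·3.44/(1.48 + 0.230·10.4) = 5.0912/3.8720 = 1.3149 mol/L.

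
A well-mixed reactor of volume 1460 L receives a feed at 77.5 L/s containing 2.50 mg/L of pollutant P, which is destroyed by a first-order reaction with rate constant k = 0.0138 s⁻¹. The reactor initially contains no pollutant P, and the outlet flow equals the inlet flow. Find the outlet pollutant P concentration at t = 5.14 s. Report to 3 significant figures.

Accumulation = in − out − consumed: V dC/dt = Q C_in − Q C − k V C.
This is linear with rate a = Q/V + k = 0.066882 s⁻¹.
C_ss = Q C_in/(Q + kV) = 1.9842 mg/L; C(t) = C_ss + (C₀ − C_ss) e^(−a t).
C(5.14) = 1.9842 + (-1.9842)·e^(−0.066882·5.14) = 1.9842 + (-1.9842)·0.70909 = 0.57722 mg/L.

0.577 mg/L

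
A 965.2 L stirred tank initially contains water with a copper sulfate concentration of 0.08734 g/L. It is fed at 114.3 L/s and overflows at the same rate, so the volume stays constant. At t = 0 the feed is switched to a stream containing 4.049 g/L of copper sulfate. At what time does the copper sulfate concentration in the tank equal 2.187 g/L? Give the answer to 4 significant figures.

Species balance: V dC/dt = Q(C_in − C) ⇒ τ = V/Q = 8.44444 s.
C(t) = C_in + (C₀ − C_in) e^(−t/τ). Set C = 2.187 and solve for t:
e^(−t/τ) = (C − C_in)/(C₀ − C_in) = (2.187 − 4.049)/(0.08734 − 4.049) = 0.470005
t = −τ ln(…) = 8.44444 × 0.755012 = 6.37566 s.

6.376 s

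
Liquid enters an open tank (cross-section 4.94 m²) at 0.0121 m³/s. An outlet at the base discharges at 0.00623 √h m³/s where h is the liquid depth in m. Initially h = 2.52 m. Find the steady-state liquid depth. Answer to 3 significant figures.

3.77 m

A dh/dt = Q_in − 0.00623 √h. Steady state requires inflow = outflow:
Q_in = 0.00623 √h_ss ⇒ √h_ss = 0.0121/0.00623 = 1.9422.
h_ss = 1.9422² = 3.7722 m. (Since h₀ = 2.52 m < h_ss, the level will rise toward this value.)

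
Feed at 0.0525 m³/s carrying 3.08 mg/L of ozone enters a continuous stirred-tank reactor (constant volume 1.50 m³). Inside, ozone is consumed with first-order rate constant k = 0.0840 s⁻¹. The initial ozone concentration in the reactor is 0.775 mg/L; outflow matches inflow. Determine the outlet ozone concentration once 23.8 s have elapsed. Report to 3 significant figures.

0.898 mg/L

Accumulation = in − out − consumed: V dC/dt = Q C_in − Q C − k V C.
dC/dt = (Q/V) C_in − (Q/V + k) C; effective rate a = Q/V + k = 0.035000 + 0.0840 = 0.11900 s⁻¹.
C_ss = Q C_in/(Q + kV) = 0.90588 mg/L; C(t) = C_ss + (C₀ − C_ss) e^(−a t).
C(23.8) = 0.90588 + (-0.13088)·e^(−0.11900·23.8) = 0.90588 + (-0.13088)·0.058883 = 0.89818 mg/L.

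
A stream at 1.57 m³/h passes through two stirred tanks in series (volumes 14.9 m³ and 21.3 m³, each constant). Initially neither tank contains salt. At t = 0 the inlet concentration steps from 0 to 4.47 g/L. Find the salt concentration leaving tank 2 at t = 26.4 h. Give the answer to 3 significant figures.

2.99 g/L

Each tank obeys Vᵢ dCᵢ/dt = Q(Cᵢ₋₁ − Cᵢ), so τᵢ = Vᵢ/Q.
τ₁ = 14.9/1.57 = 9.4904 h; τ₂ = 21.3/1.57 = 13.567 h.
Tank 1: C₁ = C_in(1 − e^(−t/τ₁)). Tank 2 (τ₁ ≠ τ₂): C₂ = C_in[1 − (τ₁ e^(−t/τ₁) − τ₂ e^(−t/τ₂))/(τ₁ − τ₂)].
At t = 26.4: e^(−t/τ₁) = 0.061930, e^(−t/τ₂) = 0.14286.
C₂ = 4.47·[1 − (9.4904·0.061930 − 13.567·0.14286)/(-4.0764)] = 4.47·0.66874 = 2.9893 g/L.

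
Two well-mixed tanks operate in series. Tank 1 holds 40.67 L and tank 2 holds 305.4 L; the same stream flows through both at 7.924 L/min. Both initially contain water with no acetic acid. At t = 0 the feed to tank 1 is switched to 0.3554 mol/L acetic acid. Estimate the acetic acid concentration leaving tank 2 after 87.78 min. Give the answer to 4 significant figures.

Species balance on tank i: dCᵢ/dt = (Cᵢ₋₁ − Cᵢ)/τᵢ with τᵢ = Vᵢ/Q.
τ₁ = 40.67/7.924 = 5.13251 min; τ₂ = 305.4/7.924 = 38.5411 min.
Tank 1: C₁ = C_in(1 − e^(−t/τ₁)). Tank 2 (τ₁ ≠ τ₂): C₂ = C_in[1 − (τ₁ e^(−t/τ₁) − τ₂ e^(−t/τ₂))/(τ₁ − τ₂)].
At t = 87.78: e^(−t/τ₁) = 3.73569e-08, e^(−t/τ₂) = 0.102533.
C₂ = 0.3554·[1 − (5.13251·3.73569e-08 − 38.5411·0.102533)/(-33.4086)] = 0.3554·0.881715 = 0.313361 mol/L.

0.3134 mol/L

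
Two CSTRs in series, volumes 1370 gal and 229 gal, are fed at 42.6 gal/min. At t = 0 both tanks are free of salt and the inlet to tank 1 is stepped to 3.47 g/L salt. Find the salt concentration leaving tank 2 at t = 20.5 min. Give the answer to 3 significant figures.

1.28 g/L

Species balance on tank i: dCᵢ/dt = (Cᵢ₋₁ − Cᵢ)/τᵢ with τᵢ = Vᵢ/Q.
τ₁ = 1370/42.6 = 32.160 min; τ₂ = 229/42.6 = 5.3756 min.
Tank 1: C₁ = C_in(1 − e^(−t/τ₁)). Tank 2 (τ₁ ≠ τ₂): C₂ = C_in[1 − (τ₁ e^(−t/τ₁) − τ₂ e^(−t/τ₂))/(τ₁ − τ₂)].
At t = 20.5: e^(−t/τ₁) = 0.52864, e^(−t/τ₂) = 0.022070.
C₂ = 3.47·[1 − (32.160·0.52864 − 5.3756·0.022070)/(26.784)] = 3.47·0.36969 = 1.2828 g/L.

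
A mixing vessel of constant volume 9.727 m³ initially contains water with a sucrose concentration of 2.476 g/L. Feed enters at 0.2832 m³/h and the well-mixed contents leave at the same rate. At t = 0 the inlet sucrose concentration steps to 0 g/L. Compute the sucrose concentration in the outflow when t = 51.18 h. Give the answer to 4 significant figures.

Unsteady species balance (constant V, well mixed): V dC/dt = Q(C_in − C).
So dC/dt = (C_in − C)/τ with τ = V/Q = 9.727/0.2832 = 34.3468 h.
This is linear first-order; C(t) = C_in + (C₀ − C_in) e^(−t/τ).
C(51.18) = 0 + (2.476 − 0)·e^(−51.18/34.3468) = 0 + (2.47600)·0.225351 = 0.557968 g/L.

0.5580 g/L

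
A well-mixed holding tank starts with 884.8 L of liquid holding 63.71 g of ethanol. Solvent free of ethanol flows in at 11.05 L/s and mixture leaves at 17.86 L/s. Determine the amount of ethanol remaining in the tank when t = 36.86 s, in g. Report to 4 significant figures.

Total volume: dV/dt = Q_in − Q_out = -6.81000 L/s, so V(t) = 884.8 − 6.81000 t and V(36.86) = 633.783 L.
Species balance (pure solvent in): dm/dt = −Q_out · m/V(t).
Separate: dm/m = −Q_out dt/V(t) ⇒ ln(m/m₀) = −(Q_out/(Q_in−Q_out)) ln(V/V₀).
m = m₀ (V₀/V)^(Q_out/(Q_in−Q_out)) = 63.71 × (884.8/633.783)^(-2.62261) = 26.5570 g.

26.56 g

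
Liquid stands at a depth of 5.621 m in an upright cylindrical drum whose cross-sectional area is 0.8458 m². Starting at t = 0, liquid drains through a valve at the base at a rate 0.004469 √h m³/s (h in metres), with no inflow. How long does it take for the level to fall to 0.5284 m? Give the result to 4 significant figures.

622.3 s

A dh/dt = −Q_out = −0.004469 √h.
Separate and integrate: 2(√h − √h₀) = −(0.004469/A) t.
t = 2A(√h₀ − √h)/0.004469 = 2·0.8458·(√5.621 − √0.5284)/0.004469
  = 1.69160 × (2.37086 − 0.726911) / 0.004469 = 622.267 s.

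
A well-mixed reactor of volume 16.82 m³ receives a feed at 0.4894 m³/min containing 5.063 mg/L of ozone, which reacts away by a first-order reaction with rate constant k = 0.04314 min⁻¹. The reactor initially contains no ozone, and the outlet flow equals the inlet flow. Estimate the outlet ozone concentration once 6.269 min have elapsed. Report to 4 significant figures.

V dC/dt = Q(C_in − C) − k V C.
This is linear with rate a = Q/V + k = 0.0722363 min⁻¹.
C_ss = Q C_in/(Q + kV) = 2.03934 mg/L; C(t) = C_ss + (C₀ − C_ss) e^(−a t).
C(6.269) = 2.03934 + (-2.03934)·e^(−0.0722363·6.269) = 2.03934 + (-2.03934)·0.635814 = 0.742701 mg/L.

0.7427 mg/L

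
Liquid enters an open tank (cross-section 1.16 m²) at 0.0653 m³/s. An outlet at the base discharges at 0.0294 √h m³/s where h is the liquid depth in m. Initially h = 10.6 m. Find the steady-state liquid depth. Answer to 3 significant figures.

4.93 m

Volume balance on the tank: A dh/dt = Q_in − 0.0294 √h. At steady state dh/dt = 0:
Q_in = 0.0294 √h_ss ⇒ √h_ss = 0.0653/0.0294 = 2.2211.
h_ss = 2.2211² = 4.9332 m. (Since h₀ = 10.6 m > h_ss, the level will fall toward this value.)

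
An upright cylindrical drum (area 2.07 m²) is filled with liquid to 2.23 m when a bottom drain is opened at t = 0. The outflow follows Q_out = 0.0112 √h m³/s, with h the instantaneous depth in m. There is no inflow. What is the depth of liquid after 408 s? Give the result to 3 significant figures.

0.152 m

A dh/dt = −Q_out = −0.0112 √h.
This is separable: 2 d(√h)/dt = −0.0112/A, so √h = √h₀ − (0.0112/(2A)) t.
√h = √2.23 − 0.0112·408/(2·2.07) = 1.4933 − 1.1038 = 0.38955.
h = 0.38955² = 0.15175 m.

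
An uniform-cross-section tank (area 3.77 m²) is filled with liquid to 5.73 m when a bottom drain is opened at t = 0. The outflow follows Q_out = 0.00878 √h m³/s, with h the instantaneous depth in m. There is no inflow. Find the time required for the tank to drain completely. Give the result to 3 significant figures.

A dh/dt = −Q_out = −0.00878 √h.
This is separable: 2 d(√h)/dt = −0.00878/A, so √h = √h₀ − (0.00878/(2A)) t.
Tank is empty when √h = 0: t_empty = 2A√h₀/0.00878.
t_empty = 2·3.77·√5.73/0.00878 = 7.5400·2.3937/0.00878 = 2055.7 s.

2060 s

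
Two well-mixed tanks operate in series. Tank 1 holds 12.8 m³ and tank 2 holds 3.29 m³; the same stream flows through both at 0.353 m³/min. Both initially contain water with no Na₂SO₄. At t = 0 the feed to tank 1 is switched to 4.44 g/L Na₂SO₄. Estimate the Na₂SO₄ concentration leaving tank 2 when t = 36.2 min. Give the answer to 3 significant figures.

Time constants: τᵢ = Vᵢ/Q for each well-mixed tank.
τ₁ = 12.8/0.353 = 36.261 min; τ₂ = 3.29/0.353 = 9.3201 min.
Tank 1: C₁ = C_in(1 − e^(−t/τ₁)). Tank 2 (τ₁ ≠ τ₂): C₂ = C_in[1 − (τ₁ e^(−t/τ₁) − τ₂ e^(−t/τ₂))/(τ₁ − τ₂)].
At t = 36.2: e^(−t/τ₁) = 0.36850, e^(−t/τ₂) = 0.020567.
C₂ = 4.44·[1 − (36.261·0.36850 − 9.3201·0.020567)/(26.941)] = 4.44·0.51114 = 2.2695 g/L.

2.27 g/L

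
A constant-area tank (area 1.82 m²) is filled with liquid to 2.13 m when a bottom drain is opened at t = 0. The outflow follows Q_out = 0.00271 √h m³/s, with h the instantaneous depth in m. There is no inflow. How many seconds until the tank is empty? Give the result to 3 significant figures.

A dh/dt = −Q_out = −0.00271 √h.
Separate and integrate: 2(√h − √h₀) = −(0.00271/A) t.
Set h = 0: 2√h₀ = (0.00271/A) t_empty ⇒ t_empty = 2A√h₀/0.00271.
t_empty = 2·1.82·√2.13/0.00271 = 3.6400·1.4595/0.00271 = 1960.3 s.

1960 s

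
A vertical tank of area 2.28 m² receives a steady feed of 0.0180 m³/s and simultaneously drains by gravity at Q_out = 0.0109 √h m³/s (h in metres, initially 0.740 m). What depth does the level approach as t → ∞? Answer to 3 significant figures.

Level balance: A dh/dt = 0.0180 − 0.0109 √h. Setting dh/dt = 0:
Q_in = 0.0109 √h_ss ⇒ √h_ss = 0.0180/0.0109 = 1.6514.
h_ss = 1.6514² = 2.7270 m. (Since h₀ = 0.740 m < h_ss, the level will rise toward this value.)

2.73 m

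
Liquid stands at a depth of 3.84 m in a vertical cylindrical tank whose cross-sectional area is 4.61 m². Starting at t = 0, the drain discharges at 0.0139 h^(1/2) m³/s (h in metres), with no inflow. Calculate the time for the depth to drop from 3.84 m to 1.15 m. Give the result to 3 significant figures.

588 s

Mass balance (ρ constant): A dh/dt = −0.0139 √h.
This is separable: 2 d(√h)/dt = −0.0139/A, so √h = √h₀ − (0.0139/(2A)) t.
t = 2A(√h₀ − √h)/0.0139 = 2·4.61·(√3.84 − √1.15)/0.0139
  = 9.2200 × (1.9596 − 1.0724) / 0.0139 = 588.50 s.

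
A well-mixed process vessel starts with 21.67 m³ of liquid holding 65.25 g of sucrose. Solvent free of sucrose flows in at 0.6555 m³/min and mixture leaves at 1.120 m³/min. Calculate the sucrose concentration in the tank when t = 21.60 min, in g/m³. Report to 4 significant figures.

1.252 g/m³

Let m(t) be the amount of sucrose. Volume: V(t) = V₀ + (Q_in − Q_out) t = 21.67 − 0.464500 t; V(21.60) = 11.6368 m³.
Solute balance: dm/dt = 0 − Q_out C = −Q_out m/V(t).
dm/m = −Q_out dt/(V₀ − 0.464500 t); integrating gives ln(m/m₀) = −(Q_out/(Q_in−Q_out)) ln(V/V₀).
m = m₀ (V₀/V)^(Q_out/(Q_in−Q_out)) = 65.25 × (21.67/11.6368)^(-2.41119) = 14.5712 g.
C = m/V = 14.5712/11.6368 = 1.25217 g/m³.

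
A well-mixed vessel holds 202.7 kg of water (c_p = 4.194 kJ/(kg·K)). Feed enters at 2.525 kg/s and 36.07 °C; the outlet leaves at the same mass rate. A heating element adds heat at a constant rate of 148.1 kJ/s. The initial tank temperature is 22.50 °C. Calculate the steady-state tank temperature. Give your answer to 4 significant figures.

Heat balance on the well-mixed liquid: M c_p dT/dt = ṁ c_p (T_in − T) + 148.1.
At steady state dT/dt = 0 ⇒ T_ss = T_in + Q̇/(ṁ c_p) = 36.07 + 148.1/(2.525·4.194) = 50.0551 °C.

50.06 °C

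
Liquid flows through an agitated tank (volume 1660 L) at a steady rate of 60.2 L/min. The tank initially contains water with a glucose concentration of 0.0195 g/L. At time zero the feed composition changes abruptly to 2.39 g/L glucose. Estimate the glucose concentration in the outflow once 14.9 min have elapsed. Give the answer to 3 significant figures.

1.01 g/L

Mass balance on the solute (V constant): V dC/dt = Q(C_in − C).
Time constant τ = V/Q = 1660/60.2 = 27.575 min.
C approaches C_in exponentially: C(t) = C_in + (C₀ − C_in) e^(−t/τ).
C(14.9) = 2.39 + (0.0195 − 2.39)·e^(−14.9/27.575) = 2.39 + (-2.3705)·0.58254 = 1.0091 g/L.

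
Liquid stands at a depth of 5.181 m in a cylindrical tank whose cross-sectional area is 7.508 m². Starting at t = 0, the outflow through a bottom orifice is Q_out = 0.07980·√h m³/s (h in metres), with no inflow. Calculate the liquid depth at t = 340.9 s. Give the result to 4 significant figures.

Accumulation of liquid (constant cross-section A): A dh/dt = −0.07980 √h.
∫ h^(−1/2) dh = −(0.07980/A) ∫ dt, giving 2√h = 2√h₀ − (0.07980/A) t.
√h = √5.181 − 0.07980·340.9/(2·7.508) = 2.27618 − 1.81166 = 0.464525.
h = 0.464525² = 0.215784 m.

0.2158 m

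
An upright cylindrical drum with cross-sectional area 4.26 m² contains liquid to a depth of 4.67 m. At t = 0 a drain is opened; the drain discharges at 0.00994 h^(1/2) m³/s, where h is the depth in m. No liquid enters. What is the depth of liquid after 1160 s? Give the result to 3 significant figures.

Volume balance on the tank: A dh/dt = −0.00994 √h.
∫ h^(−1/2) dh = −(0.00994/A) ∫ dt, giving 2√h = 2√h₀ − (0.00994/A) t.
√h = √4.67 − 0.00994·1160/(2·4.26) = 2.1610 − 1.3533 = 0.80768.
h = 0.80768² = 0.65235 m.

0.652 m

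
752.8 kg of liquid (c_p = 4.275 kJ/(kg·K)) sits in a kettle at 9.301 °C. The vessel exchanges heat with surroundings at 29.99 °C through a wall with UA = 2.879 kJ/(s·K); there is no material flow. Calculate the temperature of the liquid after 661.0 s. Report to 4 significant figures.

M c_p dT/dt = −UA(T − T_amb).
dT/dt = (T_ss − T)/τ with T_ss = T_amb = 29.9900 °C, τ = M c_p/UA = 752.8·4.275/2.879 = 1117.83 s.
This is linear first-order; T(t) = T_ss + (T₀ − T_ss) e^(−t/τ).
T(661.0) = 29.9900 + (-20.6890)·0.553592 = 18.5367 °C.

18.54 °C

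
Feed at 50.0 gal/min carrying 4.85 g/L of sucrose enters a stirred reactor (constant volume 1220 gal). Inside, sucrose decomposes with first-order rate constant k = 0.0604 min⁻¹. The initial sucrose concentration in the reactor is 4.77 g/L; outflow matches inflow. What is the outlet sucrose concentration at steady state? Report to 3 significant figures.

1.96 g/L

Accumulation = in − out − consumed: V dC/dt = Q C_in − Q C − k V C.
At steady state: 0 = Q C_in − (Q + kV) C_ss, so C_ss = Q C_in/(Q + kV).
C_ss = 50.0·4.85/(50.0 + 0.0604·1220) = 242.50/123.69 = 1.9606 g/L.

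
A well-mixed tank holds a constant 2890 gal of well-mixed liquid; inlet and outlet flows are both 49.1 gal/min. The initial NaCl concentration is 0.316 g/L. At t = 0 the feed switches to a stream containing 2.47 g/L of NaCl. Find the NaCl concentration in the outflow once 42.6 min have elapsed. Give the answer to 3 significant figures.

1.43 g/L

Unsteady species balance (constant V, well mixed): V dC/dt = Q(C_in − C).
Time constant τ = V/Q = 2890/49.1 = 58.859 min.
Solution: C(t) = C_in + (C₀ − C_in) e^(−t/τ).
C(42.6) = 2.47 + (0.316 − 2.47)·e^(−42.6/58.859) = 2.47 + (-2.1540)·0.48493 = 1.4255 g/L.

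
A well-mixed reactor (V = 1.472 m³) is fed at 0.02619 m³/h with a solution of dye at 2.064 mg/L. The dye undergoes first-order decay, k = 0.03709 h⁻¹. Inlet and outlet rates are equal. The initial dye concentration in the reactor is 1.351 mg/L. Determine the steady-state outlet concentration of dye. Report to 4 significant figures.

0.6691 mg/L

Species balance: V dC/dt = Q C_in − Q C − k V C.
At steady state: 0 = Q C_in − (Q + kV) C_ss, so C_ss = Q C_in/(Q + kV).
C_ss = 0.02619·2.064/(0.02619 + 0.03709·1.472) = 0.0540562/0.0807865 = 0.669124 mg/L.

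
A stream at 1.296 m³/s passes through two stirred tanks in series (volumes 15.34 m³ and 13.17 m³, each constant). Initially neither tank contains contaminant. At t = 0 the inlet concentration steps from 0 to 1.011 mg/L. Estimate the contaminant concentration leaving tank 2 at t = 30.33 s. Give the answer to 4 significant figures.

Each tank obeys Vᵢ dCᵢ/dt = Q(Cᵢ₋₁ − Cᵢ), so τᵢ = Vᵢ/Q.
τ₁ = 15.34/1.296 = 11.8364 s; τ₂ = 13.17/1.296 = 10.1620 s.
Solving the cascade with C₁(0)=C₂(0)=0 gives C₂(t) = C_in[1 − (τ₁ e^(−t/τ₁) − τ₂ e^(−t/τ₂))/(τ₁ − τ₂)].
At t = 30.33: e^(−t/τ₁) = 0.0771171, e^(−t/τ₂) = 0.0505578.
C₂ = 1.011·[1 − (11.8364·0.0771171 − 10.1620·0.0505578)/(1.67438)] = 1.011·0.761691 = 0.770070 mg/L.

0.7701 mg/L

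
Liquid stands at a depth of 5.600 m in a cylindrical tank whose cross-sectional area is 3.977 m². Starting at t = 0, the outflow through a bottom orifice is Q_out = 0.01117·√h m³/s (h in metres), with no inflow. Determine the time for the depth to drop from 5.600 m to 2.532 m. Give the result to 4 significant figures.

552.0 s

A dh/dt = −Q_out = −0.01117 √h.
This is separable: 2 d(√h)/dt = −0.01117/A, so √h = √h₀ − (0.01117/(2A)) t.
t = 2A(√h₀ − √h)/0.01117 = 2·3.977·(√5.600 − √2.532)/0.01117
  = 7.95400 × (2.36643 − 1.59123) / 0.01117 = 552.013 s.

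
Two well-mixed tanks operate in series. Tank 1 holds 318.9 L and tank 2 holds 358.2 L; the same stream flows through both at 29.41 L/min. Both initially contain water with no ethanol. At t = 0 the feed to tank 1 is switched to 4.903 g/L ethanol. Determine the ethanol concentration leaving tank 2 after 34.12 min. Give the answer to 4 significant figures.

3.900 g/L

Each tank obeys Vᵢ dCᵢ/dt = Q(Cᵢ₋₁ − Cᵢ), so τᵢ = Vᵢ/Q.
τ₁ = 318.9/29.41 = 10.8433 min; τ₂ = 358.2/29.41 = 12.1795 min.
Tank 1: C₁ = C_in(1 − e^(−t/τ₁)). Tank 2 (τ₁ ≠ τ₂): C₂ = C_in[1 − (τ₁ e^(−t/τ₁) − τ₂ e^(−t/τ₂))/(τ₁ − τ₂)].
At t = 34.12: e^(−t/τ₁) = 0.0429956, e^(−t/τ₂) = 0.0607237.
C₂ = 4.903·[1 − (10.8433·0.0429956 − 12.1795·0.0607237)/(-1.33628)] = 4.903·0.795422 = 3.89995 g/L.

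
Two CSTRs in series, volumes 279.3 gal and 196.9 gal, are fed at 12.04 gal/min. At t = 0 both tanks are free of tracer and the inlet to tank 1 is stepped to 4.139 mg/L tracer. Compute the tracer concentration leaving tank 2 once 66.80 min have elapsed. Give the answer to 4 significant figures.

Time constants: τᵢ = Vᵢ/Q for each well-mixed tank.
τ₁ = 279.3/12.04 = 23.1977 min; τ₂ = 196.9/12.04 = 16.3538 min.
Tank 1: C₁ = C_in(1 − e^(−t/τ₁)). Tank 2 (τ₁ ≠ τ₂): C₂ = C_in[1 − (τ₁ e^(−t/τ₁) − τ₂ e^(−t/τ₂))/(τ₁ − τ₂)].
At t = 66.80: e^(−t/τ₁) = 0.0561573, e^(−t/τ₂) = 0.0168287.
C₂ = 4.139·[1 − (23.1977·0.0561573 − 16.3538·0.0168287)/(6.84385)] = 4.139·0.849864 = 3.51759 mg/L.

3.518 mg/L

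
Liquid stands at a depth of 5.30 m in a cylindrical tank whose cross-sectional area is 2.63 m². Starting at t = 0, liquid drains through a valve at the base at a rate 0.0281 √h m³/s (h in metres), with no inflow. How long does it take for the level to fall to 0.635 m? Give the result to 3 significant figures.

A dh/dt = −Q_out = −0.0281 √h.
∫ h^(−1/2) dh = −(0.0281/A) ∫ dt, giving 2√h = 2√h₀ − (0.0281/A) t.
t = 2A(√h₀ − √h)/0.0281 = 2·2.63·(√5.30 − √0.635)/0.0281
  = 5.2600 × (2.3022 − 0.79687) / 0.0281 = 281.78 s.

282 s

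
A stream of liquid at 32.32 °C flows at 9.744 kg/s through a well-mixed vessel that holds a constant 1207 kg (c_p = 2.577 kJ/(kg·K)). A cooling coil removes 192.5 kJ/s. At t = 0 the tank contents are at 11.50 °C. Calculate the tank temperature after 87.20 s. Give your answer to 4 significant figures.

18.15 °C

Unsteady energy balance on the tank contents: M c_p dT/dt = ṁ c_p (T_in − T) − 192.5.
Rearrange: dT/dt = (T_ss − T)/τ with τ = M/ṁ = 123.871 s and T_ss = T_in − Q̇/(ṁ c_p) = 24.6538 °C.
T approaches T_ss exponentially: T(t) = T_ss + (T₀ − T_ss) e^(−t/τ).
T(87.20) = 24.6538 + (-13.1538)·e^(−87.20/123.871) = 24.6538 + (-13.1538)·0.494624 = 18.1476 °C.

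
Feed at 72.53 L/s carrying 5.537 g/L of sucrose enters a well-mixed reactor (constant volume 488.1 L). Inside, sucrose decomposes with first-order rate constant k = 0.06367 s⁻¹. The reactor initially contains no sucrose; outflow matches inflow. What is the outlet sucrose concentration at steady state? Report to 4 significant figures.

3.876 g/L

V dC/dt = Q(C_in − C) − k V C.
Steady state (dC/dt = 0): C_ss = Q C_in/(Q + kV) = C_in/(1 + kV/Q).
C_ss = 72.53·5.537/(72.53 + 0.06367·488.1) = 401.599/103.607 = 3.87616 g/L.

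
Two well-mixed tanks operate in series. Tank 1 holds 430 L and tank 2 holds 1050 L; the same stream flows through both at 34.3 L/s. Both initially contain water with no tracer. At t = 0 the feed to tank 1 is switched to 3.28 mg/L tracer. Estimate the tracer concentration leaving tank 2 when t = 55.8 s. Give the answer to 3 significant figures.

Species balance on tank i: dCᵢ/dt = (Cᵢ₋₁ − Cᵢ)/τᵢ with τᵢ = Vᵢ/Q.
τ₁ = 430/34.3 = 12.536 s; τ₂ = 1050/34.3 = 30.612 s.
Solving the cascade with C₁(0)=C₂(0)=0 gives C₂(t) = C_in[1 − (τ₁ e^(−t/τ₁) − τ₂ e^(−t/τ₂))/(τ₁ − τ₂)].
At t = 55.8: e^(−t/τ₁) = 0.011667, e^(−t/τ₂) = 0.16157.
C₂ = 3.28·[1 − (12.536·0.011667 − 30.612·0.16157)/(-18.076)] = 3.28·0.73446 = 2.4090 mg/L.

2.41 mg/L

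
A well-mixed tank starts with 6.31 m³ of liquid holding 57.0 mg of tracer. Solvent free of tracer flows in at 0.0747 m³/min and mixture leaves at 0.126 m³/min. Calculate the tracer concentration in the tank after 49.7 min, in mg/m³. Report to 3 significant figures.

Total volume: dV/dt = Q_in − Q_out = -0.051300 m³/min, so V(t) = 6.31 − 0.051300 t and V(49.7) = 3.7604 m³.
No tracer enters, so dm/dt = −Q_out · (m/V).
dm/m = −Q_out dt/(V₀ − 0.051300 t); integrating gives ln(m/m₀) = −(Q_out/(Q_in−Q_out)) ln(V/V₀).
m = m₀ (V₀/V)^(Q_out/(Q_in−Q_out)) = 57.0 × (6.31/3.7604)^(-2.4561) = 15.986 mg.
C = m/V = 15.986/3.7604 = 4.2512 mg/m³.

4.25 mg/m³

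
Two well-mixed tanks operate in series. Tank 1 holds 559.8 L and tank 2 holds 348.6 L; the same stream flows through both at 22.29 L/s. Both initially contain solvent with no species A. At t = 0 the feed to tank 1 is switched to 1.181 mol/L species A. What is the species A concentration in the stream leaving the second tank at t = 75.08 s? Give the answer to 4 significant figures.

Species balance on tank i: dCᵢ/dt = (Cᵢ₋₁ − Cᵢ)/τᵢ with τᵢ = Vᵢ/Q.
τ₁ = 559.8/22.29 = 25.1144 s; τ₂ = 348.6/22.29 = 15.6393 s.
Tank 1: C₁ = C_in(1 − e^(−t/τ₁)). Tank 2 (τ₁ ≠ τ₂): C₂ = C_in[1 − (τ₁ e^(−t/τ₁) − τ₂ e^(−t/τ₂))/(τ₁ − τ₂)].
At t = 75.08: e^(−t/τ₁) = 0.0503116, e^(−t/τ₂) = 0.00822377.
C₂ = 1.181·[1 − (25.1144·0.0503116 − 15.6393·0.00822377)/(9.47510)] = 1.181·0.880220 = 1.03954 mol/L.

1.040 mol/L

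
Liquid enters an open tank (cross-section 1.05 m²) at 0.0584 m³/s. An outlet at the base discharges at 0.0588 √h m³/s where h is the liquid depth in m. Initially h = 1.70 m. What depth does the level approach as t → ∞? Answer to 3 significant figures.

0.986 m

A dh/dt = Q_in − 0.0588 √h. Steady state requires inflow = outflow:
Q_in = 0.0588 √h_ss ⇒ √h_ss = 0.0584/0.0588 = 0.99320.
h_ss = 0.99320² = 0.98644 m. (Since h₀ = 1.70 m > h_ss, the level will fall toward this value.)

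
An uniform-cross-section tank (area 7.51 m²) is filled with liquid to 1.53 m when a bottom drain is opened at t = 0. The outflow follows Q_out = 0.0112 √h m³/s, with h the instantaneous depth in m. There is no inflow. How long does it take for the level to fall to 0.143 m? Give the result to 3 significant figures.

1150 s

Volume balance on the tank: A dh/dt = −0.0112 √h.
Separate and integrate: 2(√h − √h₀) = −(0.0112/A) t.
t = 2A(√h₀ − √h)/0.0112 = 2·7.51·(√1.53 − √0.143)/0.0112
  = 15.020 × (1.2369 − 0.37815) / 0.0112 = 1151.7 s.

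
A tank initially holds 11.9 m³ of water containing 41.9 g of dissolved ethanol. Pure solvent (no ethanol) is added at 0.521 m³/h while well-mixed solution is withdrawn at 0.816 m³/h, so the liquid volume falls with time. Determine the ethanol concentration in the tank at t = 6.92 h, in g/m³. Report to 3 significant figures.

Total volume: dV/dt = Q_in − Q_out = -0.29500 m³/h, so V(t) = 11.9 − 0.29500 t and V(6.92) = 9.8586 m³.
No ethanol enters, so dm/dt = −Q_out · (m/V).
Separate: dm/m = −Q_out dt/V(t) ⇒ ln(m/m₀) = −(Q_out/(Q_in−Q_out)) ln(V/V₀).
m = m₀ (V₀/V)^(Q_out/(Q_in−Q_out)) = 41.9 × (11.9/9.8586)^(-2.7661) = 24.896 g.
C = m/V = 24.896/9.8586 = 2.5253 g/m³.

2.53 g/m³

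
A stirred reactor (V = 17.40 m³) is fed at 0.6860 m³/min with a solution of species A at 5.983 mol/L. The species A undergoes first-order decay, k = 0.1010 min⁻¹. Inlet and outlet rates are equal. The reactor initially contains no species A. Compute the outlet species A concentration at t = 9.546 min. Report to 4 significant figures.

V dC/dt = Q(C_in − C) − k V C.
This is linear with rate a = Q/V + k = 0.140425 min⁻¹.
C_ss = Q C_in/(Q + kV) = 1.67977 mol/L; C(t) = C_ss + (C₀ − C_ss) e^(−a t).
C(9.546) = 1.67977 + (-1.67977)·e^(−0.140425·9.546) = 1.67977 + (-1.67977)·0.261715 = 1.24015 mol/L.

1.240 mol/L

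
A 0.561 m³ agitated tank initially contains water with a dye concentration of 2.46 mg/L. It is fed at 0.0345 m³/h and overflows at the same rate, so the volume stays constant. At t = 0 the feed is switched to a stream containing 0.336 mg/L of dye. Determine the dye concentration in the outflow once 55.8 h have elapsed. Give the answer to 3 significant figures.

Accumulation = in − out for the solute gives V dC/dt = Q(C_in − C).
Time constant τ = V/Q = 0.561/0.0345 = 16.261 h.
Solution: C(t) = C_in + (C₀ − C_in) e^(−t/τ).
C(55.8) = 0.336 + (2.46 − 0.336)·e^(−55.8/16.261) = 0.336 + (2.1240)·0.032337 = 0.40468 mg/L.

0.405 mg/L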